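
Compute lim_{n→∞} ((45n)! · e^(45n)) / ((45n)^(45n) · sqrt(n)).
lim = sqrt(2π·45)

Stirling: (45n)! ~ sqrt(2π·45n) · (45n/e)^(45n). Hence
  (45n)! · e^(45n) / (45n)^(45n) ~ sqrt(2π·45n).
Dividing by sqrt(n): sqrt(2π·45n) / sqrt(n) = sqrt(2π·45) · n^((1−1)/2), so the limit is sqrt(2π·45).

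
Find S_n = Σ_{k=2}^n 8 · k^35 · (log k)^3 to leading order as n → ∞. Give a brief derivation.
S_n ~ 2 · n^36 · (log n)^3 / 9

By integral comparison, S_n = ∫_1^n 8 · x^35 · (log x)^3 dx + O(n^35 · (log n)^3). For the integral, the leading term of ∫_1^n x^35 (log x)^3 dx is n^36/36 · (log n)^3 (by repeated integration by parts; each step lowers the log-exponent and produces a relatively O(1/log n) correction). Hence S_n ~ 2 · n^36 · (log n)^3 / 9.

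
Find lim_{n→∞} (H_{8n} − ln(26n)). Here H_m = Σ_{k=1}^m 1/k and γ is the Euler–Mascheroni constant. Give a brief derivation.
lim = ln(4/13) + γ

By Euler-Maclaurin, H_m = ln m + γ + O(1/m). So
  H_{8n} − ln(26n) = ln(8n) + γ − ln(26n) + O(1/n)
                       = ln(8/26) + γ + O(1/n).
Hence the limit is ln(8/26) + γ (= ln(4/13)).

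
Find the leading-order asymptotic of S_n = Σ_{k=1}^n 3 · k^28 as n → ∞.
S_n ~ 3 · n^29 / 29

By integral comparison (Euler-Maclaurin), Σ_{k=1}^n 3 · k^28 = 3 · ∫_0^n x^28 dx + O(n^28) = 3 · n^29/29 + O(n^28). (Equivalently, Faulhaber's formula gives the same leading term.)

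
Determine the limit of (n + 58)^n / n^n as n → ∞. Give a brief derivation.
lim = e^58

Rewrite as (1 + 58/n)^(n). By the standard limit (1 + x/n)^n → e^x, we have (1 + 58/n)^n → e^58, and raising to the 1st power gives e^58.
More precisely, ln[(1 + 58/n)^(n)] = n · ln(1 + 58/n) = n · (58/n + O(1/n^2)) = 58 + O(1/n) → 58.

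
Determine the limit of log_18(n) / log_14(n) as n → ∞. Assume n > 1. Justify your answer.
lim = ln(14) / ln(18) = log_18(14)

Change of base: log_18(n) = ln n / ln 18 and log_14(n) = ln n / ln 14. The ratio is (ln n / ln 18) · (ln 14 / ln n) = ln 14 / ln 18, a constant independent of n. So the limit is ln 14 / ln 18 = log_18(14).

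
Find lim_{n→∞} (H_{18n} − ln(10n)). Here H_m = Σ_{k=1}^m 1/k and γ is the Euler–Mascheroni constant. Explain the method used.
lim = ln(9/5) + γ

By Euler-Maclaurin, H_m = ln m + γ + O(1/m). So
  H_{18n} − ln(10n) = ln(18n) + γ − ln(10n) + O(1/n)
                       = ln(18/10) + γ + O(1/n).
Hence the limit is ln(18/10) + γ (= ln(9/5)).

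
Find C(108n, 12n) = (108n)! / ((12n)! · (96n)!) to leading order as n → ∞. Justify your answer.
C(108n, 12n) ~ (387420489/16777216)^(12n) · sqrt(9/(16π·12n))

Write N = 12n. Apply Stirling to each factorial:
  (9N)! ~ sqrt(2π·9N) · (9N/e)^(9N),
  N! ~ sqrt(2π N) · (N/e)^N,
  (8N)! ~ sqrt(2π·8N) · (8N/e)^(8N).
The exponential factors combine to (9N)^(9N) / (N^N · (8N)^(8N)) = 9^(9N)/8^(8N) = (9^9/8^8)^N = (387420489/16777216)^N.
The square-root prefactors combine to sqrt(2π·9N) / (sqrt(2π N)·sqrt(2π·8N)) = sqrt(9 / (2π·8·N)) = sqrt(9/(16π·12n)).
Substituting N = 12n: C(108n, 12n) ~ (387420489/16777216)^(12n) · sqrt(9/(16π·12n)).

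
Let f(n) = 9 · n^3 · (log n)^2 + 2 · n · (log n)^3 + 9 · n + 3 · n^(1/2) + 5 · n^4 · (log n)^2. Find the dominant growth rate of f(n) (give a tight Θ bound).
f(n) ∈ Θ(n^4 · (log n)^2)

Compare the terms by growth order. For large n, n^a · (log n)^b dominates n^a' · (log n)^b' iff a > a', or (a = a' and b > b'). Ranking the 5 terms shows the dominant one is 5 · n^4 · (log n)^2. Hence f(n) ∈ Θ(n^4 · (log n)^2).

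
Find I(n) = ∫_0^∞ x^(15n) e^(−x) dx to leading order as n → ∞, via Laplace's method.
I(n) ~ sqrt(2π·15n) · (15n/e)^(15n)

Write the integrand as exp(15n ln x − x) and set f(x) = 15n ln x − x. Then f'(x) = 15n/x − 1 = 0 at x* = 15n, and f''(x*) = −15n/x*^2 = −1/(15n). Laplace's method (interior maximum) gives
  I(n) ~ e^(f(x*)) · sqrt(2π / |f''(x*)|)
        = exp(15n ln(15n) − 15n) · sqrt(2π · 15n)
        = (15n)^(15n) e^(−15n) · sqrt(2π·15n)
        = sqrt(2π·15n) · (15n/e)^(15n).
This matches Γ(15n+1) with Stirling applied to Γ.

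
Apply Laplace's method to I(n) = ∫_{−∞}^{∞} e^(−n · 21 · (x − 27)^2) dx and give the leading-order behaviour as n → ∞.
I(n) = sqrt(π/(21n))

Here φ(x) = 21 · (x − 27)^2 has its unique minimum at x* = 27 with φ(x*) = 0 and φ''(x*) = 42. Laplace's method gives
  I(n) ~ e^(−n φ(x*)) · sqrt(2π / (n · φ''(x*))) = sqrt(2π / (42n)) = sqrt(π/(21n)).
This is exact: substituting u = (x − 27)·sqrt(21n) gives I(n) = (1/sqrt(21n)) ∫_{−∞}^{∞} e^(−u^2) du = sqrt(π/(21n)).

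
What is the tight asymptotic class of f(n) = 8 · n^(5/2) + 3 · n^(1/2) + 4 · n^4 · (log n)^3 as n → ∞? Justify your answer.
f(n) ∈ Θ(n^4 · (log n)^3)

Compare the terms by growth order. For large n, n^a · (log n)^b dominates n^a' · (log n)^b' iff a > a', or (a = a' and b > b'). Ranking the 3 terms shows the dominant one is 4 · n^4 · (log n)^3. Hence f(n) ∈ Θ(n^4 · (log n)^3).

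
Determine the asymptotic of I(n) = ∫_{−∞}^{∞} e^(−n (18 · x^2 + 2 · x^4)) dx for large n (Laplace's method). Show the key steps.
I(n) ~ sqrt(π/(18n))

φ(x) = 18 · x^2 + 2 · x^4 has its unique global minimum at x* = 0 (since φ'(x) = 36x + 8x^3 = 0 only at x = 0 for real x with both coefficients positive, and φ → ∞ as |x| → ∞). At x* = 0, φ(0) = 0 and φ''(0) = 36. Laplace's method then gives
  I(n) ~ sqrt(2π / (n · φ''(0))) · e^(−n φ(0)) = sqrt(2π / (36n)) = sqrt(π/(18n)).
The 2 · x^4 term contributes only at subleading order (an O(1/n) relative correction).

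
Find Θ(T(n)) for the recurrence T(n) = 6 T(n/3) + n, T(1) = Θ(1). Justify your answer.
T(n) = Θ(n^(log_3 6))

Master theorem: compare f(n) = n to n^(log_3 6) where log_3 6 ≈ 1.631. Since 1 < log_3 6, we have f(n) = O(n^(log_3 6 − ε)) for some ε > 0 — Case 1. Hence T(n) = Θ(n^(log_3 6)).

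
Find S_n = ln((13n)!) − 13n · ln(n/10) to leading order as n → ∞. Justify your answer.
S_n ~ 13n · (ln 130 − 1) + O(ln n)

Stirling: ln((13n)!) = 13n ln(13n) − 13n + O(ln n).
  S_n = 13n ln(13n) − 13n − 13n ln(n/10) + O(ln n)
      = 13n ln(13n) − 13n ln n + 13n ln 10 − 13n + O(ln n)
      = 13n ln 13 + 13n ln 10 − 13n + O(ln n)
      = 13n (ln 130 − 1) + O(ln n).
Numerically ln(130) − 1 ≈ 3.8675.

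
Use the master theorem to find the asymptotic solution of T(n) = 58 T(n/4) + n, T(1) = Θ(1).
T(n) = Θ(n^(log_4 58))

Master theorem: compare f(n) = n to n^(log_4 58) where log_4 58 ≈ 2.929. Since 1 < log_4 58, we have f(n) = O(n^(log_4 58 − ε)) for some ε > 0 — Case 1. Hence T(n) = Θ(n^(log_4 58)).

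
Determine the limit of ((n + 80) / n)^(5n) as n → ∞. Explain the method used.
lim = e^400

Rewrite as (1 + 80/n)^(5n). By the standard limit (1 + x/n)^n → e^x, we have (1 + 80/n)^n → e^80, and raising to the 5th power gives e^400.
More precisely, ln[(1 + 80/n)^(5n)] = 5n · ln(1 + 80/n) = 5n · (80/n + O(1/n^2)) = 400 + O(1/n) → 400.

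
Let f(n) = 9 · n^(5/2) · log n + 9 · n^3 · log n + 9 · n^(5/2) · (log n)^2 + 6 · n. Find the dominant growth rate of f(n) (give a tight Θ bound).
f(n) ∈ Θ(n^3 · log n)

Compare the terms by growth order. For large n, n^a · (log n)^b dominates n^a' · (log n)^b' iff a > a', or (a = a' and b > b'). Ranking the 4 terms shows the dominant one is 9 · n^3 · log n. Hence f(n) ∈ Θ(n^3 · log n).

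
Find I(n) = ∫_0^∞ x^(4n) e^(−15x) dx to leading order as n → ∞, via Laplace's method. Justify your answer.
I(n) ~ (sqrt(2π·4n) / 15) · (4n/(15e))^(4n)

Write the integrand as exp(4n ln x − 15x) and set f(x) = 4n ln x − 15x. Then f'(x) = 4n/x − 15 = 0 at x* = 4n/15, and f''(x*) = −4n/x*^2 = −15^2/(4n). Laplace's method (interior maximum) gives
  I(n) ~ e^(f(x*)) · sqrt(2π / |f''(x*)|)
        = exp(4n ln(4n/15) − 4n) · sqrt(2π · 4n / 15^2)
        = (4n/15)^(4n) e^(−4n) · sqrt(2π·4n) / 15
        = (sqrt(2π·4n) / 15) · (4n/(15e))^(4n).
This matches Γ(4n+1)/15^(4n+1) with Stirling applied to Γ.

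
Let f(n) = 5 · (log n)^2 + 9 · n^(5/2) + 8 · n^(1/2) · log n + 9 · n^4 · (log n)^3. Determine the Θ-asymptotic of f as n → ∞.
f(n) ∈ Θ(n^4 · (log n)^3)

Compare the terms by growth order. For large n, n^a · (log n)^b dominates n^a' · (log n)^b' iff a > a', or (a = a' and b > b'). Ranking the 4 terms shows the dominant one is 9 · n^4 · (log n)^3. Hence f(n) ∈ Θ(n^4 · (log n)^3).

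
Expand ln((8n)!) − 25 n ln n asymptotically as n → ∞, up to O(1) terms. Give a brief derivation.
ln((8n)!) − 25 n ln n = −17 n ln n + 8(ln 8 − 1) n + (1/2) ln(2π·8n) + O(1/n)

Stirling: ln((8n)!) = 8n ln(8n) − 8n + (1/2) ln(2π·8n) + O(1/n).
Expand 8n ln(8n) = 8n (ln n + ln 8) = 8n ln n + 8n ln 8.
Subtract 25n ln n: leading term is (8 − 25) n ln n = −17 n ln n. The next term is 8n ln 8 − 8n = 8(ln 8 − 1) n. Then the (1/2) ln(2π·8n) correction.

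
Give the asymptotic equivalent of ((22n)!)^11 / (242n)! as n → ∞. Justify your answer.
((22n)!)^11/(242n)! ~ ((2π·22n)^(10/2) / sqrt(11)) · 11^(−11·22n)  →  0

Write N = 22n. Stirling: N! ~ sqrt(2π N)(N/e)^N and (11N)! ~ sqrt(2π·11N)·(11N/e)^(11N).
  (N!)^11/(11N)! ~ (2π N)^(11/2) (N/e)^(11N) / [sqrt(2π·11N) (11N/e)^(11N)]
     = (2π N)^(11/2) / sqrt(2π·11N) · (N/(11N))^(11N)
     = (2π N)^((11−1)/2) / sqrt(11) · 11^(−11N).
Since 11^11 > 1, the factor 11^(−11N) decays exponentially, so the ratio → 0. Substituting N = 22n gives the stated form.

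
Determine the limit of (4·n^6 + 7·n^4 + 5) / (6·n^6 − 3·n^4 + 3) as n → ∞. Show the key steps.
lim = 4/6 = 2/3

For large n the leading n^6 terms dominate both numerator and denominator. Dividing top and bottom by n^6, every other term tends to 0, leaving 4/6 = 2/3.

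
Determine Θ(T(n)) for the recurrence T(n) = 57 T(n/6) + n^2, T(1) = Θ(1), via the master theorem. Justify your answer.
T(n) = Θ(n^(log_6 57))

Master theorem: compare f(n) = n^2 to n^(log_6 57) where log_6 57 ≈ 2.256. Since 2 < log_6 57, we have f(n) = O(n^(log_6 57 − ε)) for some ε > 0 — Case 1. Hence T(n) = Θ(n^(log_6 57)).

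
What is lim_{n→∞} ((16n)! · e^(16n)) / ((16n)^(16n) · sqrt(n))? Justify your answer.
lim = sqrt(2π·16)

Stirling: (16n)! ~ sqrt(2π·16n) · (16n/e)^(16n). Hence
  (16n)! · e^(16n) / (16n)^(16n) ~ sqrt(2π·16n).
Dividing by sqrt(n): sqrt(2π·16n) / sqrt(n) = sqrt(2π·16) · n^((1−1)/2), so the limit is sqrt(2π·16).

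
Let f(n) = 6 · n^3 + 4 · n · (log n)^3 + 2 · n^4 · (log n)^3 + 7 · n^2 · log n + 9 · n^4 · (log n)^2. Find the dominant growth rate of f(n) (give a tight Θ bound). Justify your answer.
f(n) ∈ Θ(n^4 · (log n)^3)

Compare the terms by growth order. For large n, n^a · (log n)^b dominates n^a' · (log n)^b' iff a > a', or (a = a' and b > b'). Ranking the 5 terms shows the dominant one is 2 · n^4 · (log n)^3. Hence f(n) ∈ Θ(n^4 · (log n)^3).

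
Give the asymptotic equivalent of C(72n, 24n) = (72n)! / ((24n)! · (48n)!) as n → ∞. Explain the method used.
C(72n, 24n) ~ (27/4)^(24n) · sqrt(3/(4π·24n))

Write N = 24n. Apply Stirling to each factorial:
  (3N)! ~ sqrt(2π·3N) · (3N/e)^(3N),
  N! ~ sqrt(2π N) · (N/e)^N,
  (2N)! ~ sqrt(2π·2N) · (2N/e)^(2N).
The exponential factors combine to (3N)^(3N) / (N^N · (2N)^(2N)) = 3^(3N)/2^(2N) = (3^3/2^2)^N = (27/4)^N.
The square-root prefactors combine to sqrt(2π·3N) / (sqrt(2π N)·sqrt(2π·2N)) = sqrt(3 / (2π·2·N)) = sqrt(3/(4π·24n)).
Substituting N = 24n: C(72n, 24n) ~ (27/4)^(24n) · sqrt(3/(4π·24n)).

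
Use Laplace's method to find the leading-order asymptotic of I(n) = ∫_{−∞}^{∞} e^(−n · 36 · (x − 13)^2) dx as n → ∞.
I(n) = sqrt(π/(36n))

Here φ(x) = 36 · (x − 13)^2 has its unique minimum at x* = 13 with φ(x*) = 0 and φ''(x*) = 72. Laplace's method gives
  I(n) ~ e^(−n φ(x*)) · sqrt(2π / (n · φ''(x*))) = sqrt(2π / (72n)) = sqrt(π/(36n)).
This is exact: substituting u = (x − 13)·sqrt(36n) gives I(n) = (1/sqrt(36n)) ∫_{−∞}^{∞} e^(−u^2) du = sqrt(π/(36n)).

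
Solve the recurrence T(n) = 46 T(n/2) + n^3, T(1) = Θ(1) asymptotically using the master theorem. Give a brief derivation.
T(n) = Θ(n^(log_2 46))

Master theorem: compare f(n) = n^3 to n^(log_2 46) where log_2 46 ≈ 5.524. Since 3 < log_2 46, we have f(n) = O(n^(log_2 46 − ε)) for some ε > 0 — Case 1. Hence T(n) = Θ(n^(log_2 46)).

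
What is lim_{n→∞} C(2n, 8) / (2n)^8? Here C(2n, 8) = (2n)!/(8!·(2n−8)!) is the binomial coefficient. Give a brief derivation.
lim = 1/8! = 1/40320

With N = 2n → ∞: C(N, 8) / N^8 = [N(N−1)…(N−7)] / (8! · N^8) = (1/8!) · 1 · (1 − 1/(2n)) · … · (1 − 7/(2n)). Each factor → 1 as N → ∞, so the limit is 1/8! = 1/40320.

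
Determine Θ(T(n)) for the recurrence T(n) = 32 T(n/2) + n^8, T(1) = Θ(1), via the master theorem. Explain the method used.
T(n) = Θ(n^8)

log_2 32 ≈ 5.000. f(n) = n^8 dominates n^(log_2 32) since 8 > 5.000, and the regularity condition a·f(n/b) = 32·(n/2)^8 = (32/256)·n^8 ≤ c·f(n) holds with c = 32/256 ≈ 0.125 < 1. So this is Case 3: T(n) = Θ(f(n)) = Θ(n^8).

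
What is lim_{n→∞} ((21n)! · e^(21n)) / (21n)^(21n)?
lim = ∞

Stirling: (21n)! ~ sqrt(2π·21n) · (21n/e)^(21n). Hence
  (21n)! · e^(21n) / (21n)^(21n) ~ sqrt(2π·21n) = sqrt(2π·21) · sqrt(n) → ∞.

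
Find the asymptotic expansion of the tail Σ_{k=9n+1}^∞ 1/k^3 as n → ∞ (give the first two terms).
Σ_{k>9n} 1/k^3 = 1/(2 · (9n)^2) − 1/(2 · (9n)^3) + O(1/(9n)^4)

Compare to the integral: ∫_{9n}^∞ x^(−3) dx = [−x^(−2)/2]_{9n}^∞ = 1/((3−1)·(9n)^2). The Euler-Maclaurin correction adds −f(9n)/2 = −1/(2·(9n)^3). Euler-Maclaurin then gives
  Σ_{k>9n} 1/k^3 = ∫_{9n}^∞ dx/x^3 − 1/(2·(9n)^3) + O(1/(9n)^4).
(Equivalently this is ζ(3) − Σ_{k≤9n} 1/k^3.)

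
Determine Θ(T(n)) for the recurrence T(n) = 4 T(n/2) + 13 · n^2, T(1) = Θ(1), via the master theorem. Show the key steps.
T(n) = Θ(n^2 log n)

log_2 4 = 2, and f(n) = 13 · n^2 = Θ(n^(log_2 4)). This is Case 2 of the master theorem: T(n) = Θ(f(n) · log n) = Θ(n^2 log n).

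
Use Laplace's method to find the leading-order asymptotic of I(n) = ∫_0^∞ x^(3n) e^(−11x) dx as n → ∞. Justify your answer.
I(n) ~ (sqrt(2π·3n) / 11) · (3n/(11e))^(3n)

Write the integrand as exp(3n ln x − 11x) and set f(x) = 3n ln x − 11x. Then f'(x) = 3n/x − 11 = 0 at x* = 3n/11, and f''(x*) = −3n/x*^2 = −11^2/(3n). Laplace's method (interior maximum) gives
  I(n) ~ e^(f(x*)) · sqrt(2π / |f''(x*)|)
        = exp(3n ln(3n/11) − 3n) · sqrt(2π · 3n / 11^2)
        = (3n/11)^(3n) e^(−3n) · sqrt(2π·3n) / 11
        = (sqrt(2π·3n) / 11) · (3n/(11e))^(3n).
This matches Γ(3n+1)/11^(3n+1) with Stirling applied to Γ.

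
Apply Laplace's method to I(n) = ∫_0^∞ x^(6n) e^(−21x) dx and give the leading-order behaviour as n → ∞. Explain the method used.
I(n) ~ (sqrt(2π·6n) / 21) · (6n/(21e))^(6n)

Write the integrand as exp(6n ln x − 21x) and set f(x) = 6n ln x − 21x. Then f'(x) = 6n/x − 21 = 0 at x* = 6n/21, and f''(x*) = −6n/x*^2 = −21^2/(6n). Laplace's method (interior maximum) gives
  I(n) ~ e^(f(x*)) · sqrt(2π / |f''(x*)|)
        = exp(6n ln(6n/21) − 6n) · sqrt(2π · 6n / 21^2)
        = (6n/21)^(6n) e^(−6n) · sqrt(2π·6n) / 21
        = (sqrt(2π·6n) / 21) · (6n/(21e))^(6n).
This matches Γ(6n+1)/21^(6n+1) with Stirling applied to Γ.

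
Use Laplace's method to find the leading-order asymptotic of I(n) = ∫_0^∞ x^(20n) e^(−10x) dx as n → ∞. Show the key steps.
I(n) ~ (sqrt(2π·20n) / 10) · (20n/(10e))^(20n)

Write the integrand as exp(20n ln x − 10x) and set f(x) = 20n ln x − 10x. Then f'(x) = 20n/x − 10 = 0 at x* = 20n/10, and f''(x*) = −20n/x*^2 = −10^2/(20n). Laplace's method (interior maximum) gives
  I(n) ~ e^(f(x*)) · sqrt(2π / |f''(x*)|)
        = exp(20n ln(20n/10) − 20n) · sqrt(2π · 20n / 10^2)
        = (20n/10)^(20n) e^(−20n) · sqrt(2π·20n) / 10
        = (sqrt(2π·20n) / 10) · (20n/(10e))^(20n).
This matches Γ(20n+1)/10^(20n+1) with Stirling applied to Γ.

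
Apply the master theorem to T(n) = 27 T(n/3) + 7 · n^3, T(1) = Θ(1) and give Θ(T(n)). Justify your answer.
T(n) = Θ(n^3 log n)

log_3 27 = 3, and f(n) = 7 · n^3 = Θ(n^(log_3 27)). This is Case 2 of the master theorem: T(n) = Θ(f(n) · log n) = Θ(n^3 log n).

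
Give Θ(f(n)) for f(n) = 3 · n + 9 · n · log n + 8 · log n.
f(n) ∈ Θ(n · log n)

Compare the terms by growth order. For large n, n^a · (log n)^b dominates n^a' · (log n)^b' iff a > a', or (a = a' and b > b'). Ranking the 3 terms shows the dominant one is 9 · n · log n. Hence f(n) ∈ Θ(n · log n).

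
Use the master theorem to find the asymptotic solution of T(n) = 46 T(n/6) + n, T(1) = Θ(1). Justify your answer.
T(n) = Θ(n^(log_6 46))

Master theorem: compare f(n) = n to n^(log_6 46) where log_6 46 ≈ 2.137. Since 1 < log_6 46, we have f(n) = O(n^(log_6 46 − ε)) for some ε > 0 — Case 1. Hence T(n) = Θ(n^(log_6 46)).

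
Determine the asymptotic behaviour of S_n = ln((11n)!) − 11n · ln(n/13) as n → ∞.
S_n ~ 11n · (ln 143 − 1) + O(ln n)

Stirling: ln((11n)!) = 11n ln(11n) − 11n + O(ln n).
  S_n = 11n ln(11n) − 11n − 11n ln(n/13) + O(ln n)
      = 11n ln(11n) − 11n ln n + 11n ln 13 − 11n + O(ln n)
      = 11n ln 11 + 11n ln 13 − 11n + O(ln n)
      = 11n (ln 143 − 1) + O(ln n).
Numerically ln(143) − 1 ≈ 3.9628.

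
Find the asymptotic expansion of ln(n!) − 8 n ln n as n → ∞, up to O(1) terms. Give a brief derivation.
ln(n!) − 8 n ln n = −7 n ln n − n + (1/2) ln(2π n) + O(1/n)

Stirling: ln((n)!) = n ln(n) − n + (1/2) ln(2π·n) + O(1/n).
Here n ln(n) = n ln n.
Subtract 8n ln n: leading term is (1 − 8) n ln n = −7 n ln n. The next term is −n. Then the (1/2) ln(2π·n) correction.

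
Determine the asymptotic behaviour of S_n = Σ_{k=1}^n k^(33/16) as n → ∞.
S_n ~ (16/49) · n^(49/16)

Integral comparison: Σ_{k=1}^n k^(33/16) = ∫_0^n x^(33/16) dx + O(n^(33/16)). The integral is n^(1 + 33/16) / (1 + 33/16) = n^((33+16)/16) / ((33+16)/16) = (16/49) · n^(49/16).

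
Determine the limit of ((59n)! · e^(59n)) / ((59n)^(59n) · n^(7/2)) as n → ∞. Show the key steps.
lim = 0

Stirling: (59n)! ~ sqrt(2π·59n) · (59n/e)^(59n). Hence
  (59n)! · e^(59n) / (59n)^(59n) ~ sqrt(2π·59n).
Dividing by n^(7/2): sqrt(2π·59n) / n^(7/2) = sqrt(2π·59) · n^((1−7)/2), so the expression behaves like sqrt(2π·59) · n^((1−7)/2) → 0.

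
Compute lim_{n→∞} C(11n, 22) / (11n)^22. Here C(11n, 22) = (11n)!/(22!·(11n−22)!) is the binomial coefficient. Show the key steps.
lim = 1/22! = 1/1124000727777607680000

With N = 11n → ∞: C(N, 22) / N^22 = [N(N−1)…(N−21)] / (22! · N^22) = (1/22!) · 1 · (1 − 1/(11n)) · … · (1 − 21/(11n)). Each factor → 1 as N → ∞, so the limit is 1/22! = 1/1124000727777607680000.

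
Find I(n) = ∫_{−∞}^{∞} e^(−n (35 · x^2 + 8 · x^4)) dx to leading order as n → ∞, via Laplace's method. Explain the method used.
I(n) ~ sqrt(π/(35n))

φ(x) = 35 · x^2 + 8 · x^4 has its unique global minimum at x* = 0 (since φ'(x) = 70x + 32x^3 = 0 only at x = 0 for real x with both coefficients positive, and φ → ∞ as |x| → ∞). At x* = 0, φ(0) = 0 and φ''(0) = 70. Laplace's method then gives
  I(n) ~ sqrt(2π / (n · φ''(0))) · e^(−n φ(0)) = sqrt(2π / (70n)) = sqrt(π/(35n)).
The 8 · x^4 term contributes only at subleading order (an O(1/n) relative correction).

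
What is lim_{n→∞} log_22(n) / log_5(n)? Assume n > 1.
lim = ln(5) / ln(22) = log_22(5)

Change of base: log_22(n) = ln n / ln 22 and log_5(n) = ln n / ln 5. The ratio is (ln n / ln 22) · (ln 5 / ln n) = ln 5 / ln 22, a constant independent of n. So the limit is ln 5 / ln 22 = log_22(5).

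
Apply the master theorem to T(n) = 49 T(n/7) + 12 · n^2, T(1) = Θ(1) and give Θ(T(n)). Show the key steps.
T(n) = Θ(n^2 log n)

log_7 49 = 2, and f(n) = 12 · n^2 = Θ(n^(log_7 49)). This is Case 2 of the master theorem: T(n) = Θ(f(n) · log n) = Θ(n^2 log n).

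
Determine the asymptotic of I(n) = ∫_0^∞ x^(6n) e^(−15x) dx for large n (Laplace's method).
I(n) ~ (sqrt(2π·6n) / 15) · (6n/(15e))^(6n)

Write the integrand as exp(6n ln x − 15x) and set f(x) = 6n ln x − 15x. Then f'(x) = 6n/x − 15 = 0 at x* = 6n/15, and f''(x*) = −6n/x*^2 = −15^2/(6n). Laplace's method (interior maximum) gives
  I(n) ~ e^(f(x*)) · sqrt(2π / |f''(x*)|)
        = exp(6n ln(6n/15) − 6n) · sqrt(2π · 6n / 15^2)
        = (6n/15)^(6n) e^(−6n) · sqrt(2π·6n) / 15
        = (sqrt(2π·6n) / 15) · (6n/(15e))^(6n).
This matches Γ(6n+1)/15^(6n+1) with Stirling applied to Γ.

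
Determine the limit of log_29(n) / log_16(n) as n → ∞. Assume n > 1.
lim = ln(16) / ln(29) = log_29(16)

Change of base: log_29(n) = ln n / ln 29 and log_16(n) = ln n / ln 16. The ratio is (ln n / ln 29) · (ln 16 / ln n) = ln 16 / ln 29, a constant independent of n. So the limit is ln 16 / ln 29 = log_29(16).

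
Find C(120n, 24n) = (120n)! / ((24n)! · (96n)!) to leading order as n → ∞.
C(120n, 24n) ~ (3125/256)^(24n) · sqrt(5/(8π·24n))

Write N = 24n. Apply Stirling to each factorial:
  (5N)! ~ sqrt(2π·5N) · (5N/e)^(5N),
  N! ~ sqrt(2π N) · (N/e)^N,
  (4N)! ~ sqrt(2π·4N) · (4N/e)^(4N).
The exponential factors combine to (5N)^(5N) / (N^N · (4N)^(4N)) = 5^(5N)/4^(4N) = (5^5/4^4)^N = (3125/256)^N.
The square-root prefactors combine to sqrt(2π·5N) / (sqrt(2π N)·sqrt(2π·4N)) = sqrt(5 / (2π·4·N)) = sqrt(5/(8π·24n)).
Substituting N = 24n: C(120n, 24n) ~ (3125/256)^(24n) · sqrt(5/(8π·24n)).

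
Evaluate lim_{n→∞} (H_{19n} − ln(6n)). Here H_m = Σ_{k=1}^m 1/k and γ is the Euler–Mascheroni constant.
lim = ln(19/6) + γ

By Euler-Maclaurin, H_m = ln m + γ + O(1/m). So
  H_{19n} − ln(6n) = ln(19n) + γ − ln(6n) + O(1/n)
                       = ln(19/6) + γ + O(1/n).
Hence the limit is ln(19/6) + γ.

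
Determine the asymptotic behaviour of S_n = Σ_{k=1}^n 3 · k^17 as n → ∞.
S_n ~ n^18 / 6

By integral comparison (Euler-Maclaurin), Σ_{k=1}^n 3 · k^17 = 3 · ∫_0^n x^17 dx + O(n^17) = 3 · n^18/18 = n^18 / 6 + O(n^17). (Equivalently, Faulhaber's formula gives the same leading term.)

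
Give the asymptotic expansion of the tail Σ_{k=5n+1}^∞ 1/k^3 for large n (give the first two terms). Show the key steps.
Σ_{k>5n} 1/k^3 = 1/(2 · (5n)^2) − 1/(2 · (5n)^3) + O(1/(5n)^4)

Compare to the integral: ∫_{5n}^∞ x^(−3) dx = [−x^(−2)/2]_{5n}^∞ = 1/((3−1)·(5n)^2). The Euler-Maclaurin correction adds −f(5n)/2 = −1/(2·(5n)^3). Euler-Maclaurin then gives
  Σ_{k>5n} 1/k^3 = ∫_{5n}^∞ dx/x^3 − 1/(2·(5n)^3) + O(1/(5n)^4).
(Equivalently this is ζ(3) − Σ_{k≤5n} 1/k^3.)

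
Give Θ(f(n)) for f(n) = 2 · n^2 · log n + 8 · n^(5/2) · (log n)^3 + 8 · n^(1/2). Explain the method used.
f(n) ∈ Θ(n^(5/2) · (log n)^3)

Compare the terms by growth order. For large n, n^a · (log n)^b dominates n^a' · (log n)^b' iff a > a', or (a = a' and b > b'). Ranking the 3 terms shows the dominant one is 8 · n^(5/2) · (log n)^3. Hence f(n) ∈ Θ(n^(5/2) · (log n)^3).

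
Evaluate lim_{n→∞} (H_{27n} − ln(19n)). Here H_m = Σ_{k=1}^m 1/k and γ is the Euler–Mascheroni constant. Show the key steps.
lim = ln(27/19) + γ

By Euler-Maclaurin, H_m = ln m + γ + O(1/m). So
  H_{27n} − ln(19n) = ln(27n) + γ − ln(19n) + O(1/n)
                       = ln(27/19) + γ + O(1/n).
Hence the limit is ln(27/19) + γ.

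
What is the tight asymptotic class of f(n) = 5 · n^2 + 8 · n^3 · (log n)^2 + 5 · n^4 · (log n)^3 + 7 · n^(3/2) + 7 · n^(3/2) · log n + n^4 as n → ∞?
f(n) ∈ Θ(n^4 · (log n)^3)

Compare the terms by growth order. For large n, n^a · (log n)^b dominates n^a' · (log n)^b' iff a > a', or (a = a' and b > b'). Ranking the 6 terms shows the dominant one is 5 · n^4 · (log n)^3. Hence f(n) ∈ Θ(n^4 · (log n)^3).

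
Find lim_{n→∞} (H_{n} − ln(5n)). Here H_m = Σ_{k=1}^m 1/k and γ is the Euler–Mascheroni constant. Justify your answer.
lim = −ln 5 + γ

By Euler-Maclaurin, H_m = ln m + γ + O(1/m). So
  H_{n} − ln(5n) = ln(n) + γ − ln(5n) + O(1/n)
                       = ln(1/5) + γ + O(1/n).
Hence the limit is ln(1/5) + γ.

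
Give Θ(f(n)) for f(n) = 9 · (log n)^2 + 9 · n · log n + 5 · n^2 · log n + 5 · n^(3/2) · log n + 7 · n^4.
f(n) ∈ Θ(n^4)

Compare the terms by growth order. For large n, n^a · (log n)^b dominates n^a' · (log n)^b' iff a > a', or (a = a' and b > b'). Ranking the 5 terms shows the dominant one is 7 · n^4. Hence f(n) ∈ Θ(n^4).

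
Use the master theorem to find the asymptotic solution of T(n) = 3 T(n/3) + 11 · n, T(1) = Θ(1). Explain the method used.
T(n) = Θ(n log n)

log_3 3 = 1, and f(n) = 11 · n = Θ(n^(log_3 3)). This is Case 2 of the master theorem: T(n) = Θ(f(n) · log n) = Θ(n log n).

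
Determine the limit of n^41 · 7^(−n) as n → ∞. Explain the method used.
lim = 0

Exponentials with base > 1 dominate every fixed polynomial: for any fixed c, n^c / 7^n → 0 as n → ∞ (e.g. by the ratio test, or by writing 7^n = e^(n ln 7) and noting e^(n ln 7) / n^c → ∞). Hence n^41 · 7^(−n) = n^41 / 7^n → 0.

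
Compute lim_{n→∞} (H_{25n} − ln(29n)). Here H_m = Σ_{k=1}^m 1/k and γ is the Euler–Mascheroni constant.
lim = ln(25/29) + γ

By Euler-Maclaurin, H_m = ln m + γ + O(1/m). So
  H_{25n} − ln(29n) = ln(25n) + γ − ln(29n) + O(1/n)
                       = ln(25/29) + γ + O(1/n).
Hence the limit is ln(25/29) + γ.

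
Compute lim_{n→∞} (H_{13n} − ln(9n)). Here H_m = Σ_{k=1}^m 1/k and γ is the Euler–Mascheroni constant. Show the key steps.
lim = ln(13/9) + γ

By Euler-Maclaurin, H_m = ln m + γ + O(1/m). So
  H_{13n} − ln(9n) = ln(13n) + γ − ln(9n) + O(1/n)
                       = ln(13/9) + γ + O(1/n).
Hence the limit is ln(13/9) + γ.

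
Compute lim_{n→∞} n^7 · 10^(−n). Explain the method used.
lim = 0

Exponentials with base > 1 dominate every fixed polynomial: for any fixed c, n^c / 10^n → 0 as n → ∞ (e.g. by the ratio test, or by writing 10^n = e^(n ln 10) and noting e^(n ln 10) / n^c → ∞). Hence n^7 · 10^(−n) = n^7 / 10^n → 0.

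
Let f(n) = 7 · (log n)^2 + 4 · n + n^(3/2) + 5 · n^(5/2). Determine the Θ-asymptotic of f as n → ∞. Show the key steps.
f(n) ∈ Θ(n^(5/2))

Compare the terms by growth order. For large n, n^a · (log n)^b dominates n^a' · (log n)^b' iff a > a', or (a = a' and b > b'). Ranking the 4 terms shows the dominant one is 5 · n^(5/2). Hence f(n) ∈ Θ(n^(5/2)).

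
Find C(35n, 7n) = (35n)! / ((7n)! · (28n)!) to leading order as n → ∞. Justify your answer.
C(35n, 7n) ~ (3125/256)^(7n) · sqrt(5/(8π·7n))

Write N = 7n. Apply Stirling to each factorial:
  (5N)! ~ sqrt(2π·5N) · (5N/e)^(5N),
  N! ~ sqrt(2π N) · (N/e)^N,
  (4N)! ~ sqrt(2π·4N) · (4N/e)^(4N).
The exponential factors combine to (5N)^(5N) / (N^N · (4N)^(4N)) = 5^(5N)/4^(4N) = (5^5/4^4)^N = (3125/256)^N.
The square-root prefactors combine to sqrt(2π·5N) / (sqrt(2π N)·sqrt(2π·4N)) = sqrt(5 / (2π·4·N)) = sqrt(5/(8π·7n)).
Substituting N = 7n: C(35n, 7n) ~ (3125/256)^(7n) · sqrt(5/(8π·7n)).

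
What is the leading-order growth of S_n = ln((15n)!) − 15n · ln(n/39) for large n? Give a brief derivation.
S_n ~ 15n · (ln 585 − 1) + O(ln n)

Stirling: ln((15n)!) = 15n ln(15n) − 15n + O(ln n).
  S_n = 15n ln(15n) − 15n − 15n ln(n/39) + O(ln n)
      = 15n ln(15n) − 15n ln n + 15n ln 39 − 15n + O(ln n)
      = 15n ln 15 + 15n ln 39 − 15n + O(ln n)
      = 15n (ln 585 − 1) + O(ln n).
Numerically ln(585) − 1 ≈ 5.3716.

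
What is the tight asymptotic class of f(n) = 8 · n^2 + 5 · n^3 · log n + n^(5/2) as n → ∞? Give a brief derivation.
f(n) ∈ Θ(n^3 · log n)

Compare the terms by growth order. For large n, n^a · (log n)^b dominates n^a' · (log n)^b' iff a > a', or (a = a' and b > b'). Ranking the 3 terms shows the dominant one is 5 · n^3 · log n. Hence f(n) ∈ Θ(n^3 · log n).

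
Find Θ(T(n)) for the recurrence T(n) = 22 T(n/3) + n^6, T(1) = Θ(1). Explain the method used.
T(n) = Θ(n^6)

log_3 22 ≈ 2.814. f(n) = n^6 dominates n^(log_3 22) since 6 > 2.814, and the regularity condition a·f(n/b) = 22·(n/3)^6 = (22/729)·n^6 ≤ c·f(n) holds with c = 22/729 ≈ 0.0302 < 1. So this is Case 3: T(n) = Θ(f(n)) = Θ(n^6).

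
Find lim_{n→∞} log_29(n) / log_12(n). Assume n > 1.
lim = ln(12) / ln(29) = log_29(12)

Change of base: log_29(n) = ln n / ln 29 and log_12(n) = ln n / ln 12. The ratio is (ln n / ln 29) · (ln 12 / ln n) = ln 12 / ln 29, a constant independent of n. So the limit is ln 12 / ln 29 = log_29(12).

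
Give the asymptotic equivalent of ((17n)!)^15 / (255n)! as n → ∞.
((17n)!)^15/(255n)! ~ ((2π·17n)^(14/2) / sqrt(15)) · 15^(−15·17n)  →  0

Write N = 17n. Stirling: N! ~ sqrt(2π N)(N/e)^N and (15N)! ~ sqrt(2π·15N)·(15N/e)^(15N).
  (N!)^15/(15N)! ~ (2π N)^(15/2) (N/e)^(15N) / [sqrt(2π·15N) (15N/e)^(15N)]
     = (2π N)^(15/2) / sqrt(2π·15N) · (N/(15N))^(15N)
     = (2π N)^((15−1)/2) / sqrt(15) · 15^(−15N).
Since 15^15 > 1, the factor 15^(−15N) decays exponentially, so the ratio → 0. Substituting N = 17n gives the stated form.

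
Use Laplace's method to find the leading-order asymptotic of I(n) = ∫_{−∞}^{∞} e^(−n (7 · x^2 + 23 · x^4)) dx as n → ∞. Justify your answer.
I(n) ~ sqrt(π/(7n))

φ(x) = 7 · x^2 + 23 · x^4 has its unique global minimum at x* = 0 (since φ'(x) = 14x + 92x^3 = 0 only at x = 0 for real x with both coefficients positive, and φ → ∞ as |x| → ∞). At x* = 0, φ(0) = 0 and φ''(0) = 14. Laplace's method then gives
  I(n) ~ sqrt(2π / (n · φ''(0))) · e^(−n φ(0)) = sqrt(2π / (14n)) = sqrt(π/(7n)).
The 23 · x^4 term contributes only at subleading order (an O(1/n) relative correction).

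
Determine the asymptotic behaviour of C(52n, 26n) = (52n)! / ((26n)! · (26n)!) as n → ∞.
C(52n, 26n) ~ (4)^(26n) · sqrt(1/(π·26n))

Write N = 26n. Apply Stirling to each factorial:
  (2N)! ~ sqrt(2π·2N) · (2N/e)^(2N),
  N! ~ sqrt(2π N) · (N/e)^N,
  (1N)! ~ sqrt(2π·1N) · (1N/e)^(1N).
The exponential factors combine to (2N)^(2N) / (N^N · (1N)^(1N)) = 2^(2N)/1^(1N) = (2^2/1^1)^N = (4)^N.
The square-root prefactors combine to sqrt(2π·2N) / (sqrt(2π N)·sqrt(2π·1N)) = sqrt(2 / (2π·1·N)) = sqrt(1/(π·26n)).
Substituting N = 26n: C(52n, 26n) ~ (4)^(26n) · sqrt(1/(π·26n)).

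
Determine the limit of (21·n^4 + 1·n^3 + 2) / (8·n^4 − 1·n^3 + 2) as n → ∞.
lim = 21/8

For large n the leading n^4 terms dominate both numerator and denominator. Dividing top and bottom by n^4, every other term tends to 0, leaving 21/8.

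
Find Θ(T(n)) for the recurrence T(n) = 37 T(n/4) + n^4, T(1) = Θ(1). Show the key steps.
T(n) = Θ(n^4)

log_4 37 ≈ 2.605. f(n) = n^4 dominates n^(log_4 37) since 4 > 2.605, and the regularity condition a·f(n/b) = 37·(n/4)^4 = (37/256)·n^4 ≤ c·f(n) holds with c = 37/256 ≈ 0.145 < 1. So this is Case 3: T(n) = Θ(f(n)) = Θ(n^4).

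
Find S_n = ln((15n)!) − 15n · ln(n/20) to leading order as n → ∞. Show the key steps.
S_n ~ 15n · (ln 300 − 1) + O(ln n)

Stirling: ln((15n)!) = 15n ln(15n) − 15n + O(ln n).
  S_n = 15n ln(15n) − 15n − 15n ln(n/20) + O(ln n)
      = 15n ln(15n) − 15n ln n + 15n ln 20 − 15n + O(ln n)
      = 15n ln 15 + 15n ln 20 − 15n + O(ln n)
      = 15n (ln 300 − 1) + O(ln n).
Numerically ln(300) − 1 ≈ 4.7038.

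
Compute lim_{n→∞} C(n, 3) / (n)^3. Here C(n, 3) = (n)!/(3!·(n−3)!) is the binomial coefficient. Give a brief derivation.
lim = 1/3! = 1/6

With N = n → ∞: C(N, 3) / N^3 = [N(N−1)…(N−2)] / (3! · N^3) = (1/3!) · 1 · (1 − 1/n) · (1 − 2/n). Each factor → 1 as N → ∞, so the limit is 1/3! = 1/6.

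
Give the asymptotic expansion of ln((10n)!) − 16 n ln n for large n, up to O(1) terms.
ln((10n)!) − 16 n ln n = −6 n ln n + 10(ln 10 − 1) n + (1/2) ln(2π·10n) + O(1/n)

Stirling: ln((10n)!) = 10n ln(10n) − 10n + (1/2) ln(2π·10n) + O(1/n).
Expand 10n ln(10n) = 10n (ln n + ln 10) = 10n ln n + 10n ln 10.
Subtract 16n ln n: leading term is (10 − 16) n ln n = −6 n ln n. The next term is 10n ln 10 − 10n = 10(ln 10 − 1) n. Then the (1/2) ln(2π·10n) correction.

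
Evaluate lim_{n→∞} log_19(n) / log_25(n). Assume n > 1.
lim = ln(25) / ln(19) = log_19(25)

Change of base: log_19(n) = ln n / ln 19 and log_25(n) = ln n / ln 25. The ratio is (ln n / ln 19) · (ln 25 / ln n) = ln 25 / ln 19, a constant independent of n. So the limit is ln 25 / ln 19 = log_19(25).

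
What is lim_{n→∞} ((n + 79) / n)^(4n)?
lim = e^316

Rewrite as (1 + 79/n)^(4n). By the standard limit (1 + x/n)^n → e^x, we have (1 + 79/n)^n → e^79, and raising to the 4th power gives e^316.
More precisely, ln[(1 + 79/n)^(4n)] = 4n · ln(1 + 79/n) = 4n · (79/n + O(1/n^2)) = 316 + O(1/n) → 316.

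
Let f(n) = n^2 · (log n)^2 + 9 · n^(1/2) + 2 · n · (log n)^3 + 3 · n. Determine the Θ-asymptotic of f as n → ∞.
f(n) ∈ Θ(n^2 · (log n)^2)

Compare the terms by growth order. For large n, n^a · (log n)^b dominates n^a' · (log n)^b' iff a > a', or (a = a' and b > b'). Ranking the 4 terms shows the dominant one is n^2 · (log n)^2. Hence f(n) ∈ Θ(n^2 · (log n)^2).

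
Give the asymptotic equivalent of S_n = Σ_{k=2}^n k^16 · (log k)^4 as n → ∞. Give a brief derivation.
S_n ~ n^17 · (log n)^4 / 17

By integral comparison, S_n = ∫_1^n x^16 · (log x)^4 dx + O(n^16 · (log n)^4). For the integral, the leading term of ∫_1^n x^16 (log x)^4 dx is n^17/17 · (log n)^4 (by repeated integration by parts; each step lowers the log-exponent and produces a relatively O(1/log n) correction). Hence S_n ~ n^17 · (log n)^4 / 17.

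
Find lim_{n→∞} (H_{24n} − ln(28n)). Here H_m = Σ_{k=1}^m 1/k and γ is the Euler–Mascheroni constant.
lim = ln(6/7) + γ

By Euler-Maclaurin, H_m = ln m + γ + O(1/m). So
  H_{24n} − ln(28n) = ln(24n) + γ − ln(28n) + O(1/n)
                       = ln(24/28) + γ + O(1/n).
Hence the limit is ln(24/28) + γ (= ln(6/7)).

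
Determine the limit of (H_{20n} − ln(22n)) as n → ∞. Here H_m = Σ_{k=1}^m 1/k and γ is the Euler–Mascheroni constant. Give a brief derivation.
lim = ln(10/11) + γ

By Euler-Maclaurin, H_m = ln m + γ + O(1/m). So
  H_{20n} − ln(22n) = ln(20n) + γ − ln(22n) + O(1/n)
                       = ln(20/22) + γ + O(1/n).
Hence the limit is ln(20/22) + γ (= ln(10/11)).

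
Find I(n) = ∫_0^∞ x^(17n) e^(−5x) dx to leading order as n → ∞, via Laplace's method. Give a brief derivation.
I(n) ~ (sqrt(2π·17n) / 5) · (17n/(5e))^(17n)

Write the integrand as exp(17n ln x − 5x) and set f(x) = 17n ln x − 5x. Then f'(x) = 17n/x − 5 = 0 at x* = 17n/5, and f''(x*) = −17n/x*^2 = −5^2/(17n). Laplace's method (interior maximum) gives
  I(n) ~ e^(f(x*)) · sqrt(2π / |f''(x*)|)
        = exp(17n ln(17n/5) − 17n) · sqrt(2π · 17n / 5^2)
        = (17n/5)^(17n) e^(−17n) · sqrt(2π·17n) / 5
        = (sqrt(2π·17n) / 5) · (17n/(5e))^(17n).
This matches Γ(17n+1)/5^(17n+1) with Stirling applied to Γ.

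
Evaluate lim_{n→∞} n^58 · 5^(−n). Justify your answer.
lim = 0

Exponentials with base > 1 dominate every fixed polynomial: for any fixed c, n^c / 5^n → 0 as n → ∞ (e.g. by the ratio test, or by writing 5^n = e^(n ln 5) and noting e^(n ln 5) / n^c → ∞). Hence n^58 · 5^(−n) = n^58 / 5^n → 0.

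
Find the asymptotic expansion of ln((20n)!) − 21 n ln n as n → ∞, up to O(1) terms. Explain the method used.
ln((20n)!) − 21 n ln n = −n ln n + 20(ln 20 − 1) n + (1/2) ln(2π·20n) + O(1/n)

Stirling: ln((20n)!) = 20n ln(20n) − 20n + (1/2) ln(2π·20n) + O(1/n).
Expand 20n ln(20n) = 20n (ln n + ln 20) = 20n ln n + 20n ln 20.
Subtract 21n ln n: leading term is (20 − 21) n ln n = −n ln n. The next term is 20n ln 20 − 20n = 20(ln 20 − 1) n. Then the (1/2) ln(2π·20n) correction.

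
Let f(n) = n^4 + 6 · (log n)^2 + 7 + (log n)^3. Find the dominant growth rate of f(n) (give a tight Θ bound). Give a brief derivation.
f(n) ∈ Θ(n^4)

Compare the terms by growth order. For large n, n^a · (log n)^b dominates n^a' · (log n)^b' iff a > a', or (a = a' and b > b'). Ranking the 4 terms shows the dominant one is n^4. Hence f(n) ∈ Θ(n^4).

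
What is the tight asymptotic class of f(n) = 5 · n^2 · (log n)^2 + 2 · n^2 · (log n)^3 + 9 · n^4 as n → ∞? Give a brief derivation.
f(n) ∈ Θ(n^4)

Compare the terms by growth order. For large n, n^a · (log n)^b dominates n^a' · (log n)^b' iff a > a', or (a = a' and b > b'). Ranking the 3 terms shows the dominant one is 9 · n^4. Hence f(n) ∈ Θ(n^4).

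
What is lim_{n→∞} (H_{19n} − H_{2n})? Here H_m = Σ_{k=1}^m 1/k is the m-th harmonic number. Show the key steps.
lim = ln(19/2)

Euler-Maclaurin gives H_m = ln m + γ + 1/(2m) + O(1/m^2). The γ and O(1/m) terms cancel in the difference:
  H_{19n} − H_{2n} = ln(19n) − ln(2n) + O(1/n) = ln(19/2) + O(1/n).
Hence the limit is ln(19/2).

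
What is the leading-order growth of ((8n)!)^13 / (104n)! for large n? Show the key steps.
((8n)!)^13/(104n)! ~ ((2π·8n)^(12/2) / sqrt(13)) · 13^(−13·8n)  →  0

Write N = 8n. Stirling: N! ~ sqrt(2π N)(N/e)^N and (13N)! ~ sqrt(2π·13N)·(13N/e)^(13N).
  (N!)^13/(13N)! ~ (2π N)^(13/2) (N/e)^(13N) / [sqrt(2π·13N) (13N/e)^(13N)]
     = (2π N)^(13/2) / sqrt(2π·13N) · (N/(13N))^(13N)
     = (2π N)^((13−1)/2) / sqrt(13) · 13^(−13N).
Since 13^13 > 1, the factor 13^(−13N) decays exponentially, so the ratio → 0. Substituting N = 8n gives the stated form.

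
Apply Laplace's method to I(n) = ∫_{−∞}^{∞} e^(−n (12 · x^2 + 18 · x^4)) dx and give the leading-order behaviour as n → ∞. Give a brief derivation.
I(n) ~ sqrt(π/(12n))

φ(x) = 12 · x^2 + 18 · x^4 has its unique global minimum at x* = 0 (since φ'(x) = 24x + 72x^3 = 0 only at x = 0 for real x with both coefficients positive, and φ → ∞ as |x| → ∞). At x* = 0, φ(0) = 0 and φ''(0) = 24. Laplace's method then gives
  I(n) ~ sqrt(2π / (n · φ''(0))) · e^(−n φ(0)) = sqrt(2π / (24n)) = sqrt(π/(12n)).
The 18 · x^4 term contributes only at subleading order (an O(1/n) relative correction).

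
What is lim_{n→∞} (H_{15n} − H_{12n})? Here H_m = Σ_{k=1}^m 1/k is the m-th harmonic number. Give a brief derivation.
lim = ln(15/12) = ln(5/4)

Euler-Maclaurin gives H_m = ln m + γ + 1/(2m) + O(1/m^2). The γ and O(1/m) terms cancel in the difference:
  H_{15n} − H_{12n} = ln(15n) − ln(12n) + O(1/n) = ln(15/12) + O(1/n).
Hence the limit is ln(15/12) = ln(5/4).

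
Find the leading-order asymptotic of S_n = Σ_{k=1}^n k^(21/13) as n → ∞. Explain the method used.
S_n ~ (13/34) · n^(34/13)

Integral comparison: Σ_{k=1}^n k^(21/13) = ∫_0^n x^(21/13) dx + O(n^(21/13)). The integral is n^(1 + 21/13) / (1 + 21/13) = n^((21+13)/13) / ((21+13)/13) = (13/34) · n^(34/13).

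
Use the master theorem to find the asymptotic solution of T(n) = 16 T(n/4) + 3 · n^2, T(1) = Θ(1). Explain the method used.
T(n) = Θ(n^2 log n)

log_4 16 = 2, and f(n) = 3 · n^2 = Θ(n^(log_4 16)). This is Case 2 of the master theorem: T(n) = Θ(f(n) · log n) = Θ(n^2 log n).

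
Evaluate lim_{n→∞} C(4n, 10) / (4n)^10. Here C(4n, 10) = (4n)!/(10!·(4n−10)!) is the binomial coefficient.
lim = 1/10! = 1/3628800

With N = 4n → ∞: C(N, 10) / N^10 = [N(N−1)…(N−9)] / (10! · N^10) = (1/10!) · 1 · (1 − 1/(4n)) · … · (1 − 9/(4n)). Each factor → 1 as N → ∞, so the limit is 1/10! = 1/3628800.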